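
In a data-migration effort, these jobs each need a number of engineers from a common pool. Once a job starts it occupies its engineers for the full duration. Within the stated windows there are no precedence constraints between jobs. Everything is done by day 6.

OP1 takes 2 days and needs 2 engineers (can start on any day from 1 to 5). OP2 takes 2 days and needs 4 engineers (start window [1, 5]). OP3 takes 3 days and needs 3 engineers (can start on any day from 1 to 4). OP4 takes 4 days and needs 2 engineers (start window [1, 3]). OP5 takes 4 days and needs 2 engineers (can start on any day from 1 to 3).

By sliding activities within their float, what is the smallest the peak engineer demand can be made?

7

Early-start (OP1@1, OP2@1, OP3@1, OP4@1, OP5@1) gives peak 13: d1:13  d2:13  d3:7  d4:4  d5:0  d6:0.
Shift OP3→3, OP4→3, OP5→3.
Schedule OP1@1, OP2@1, OP3@3, OP4@3, OP5@3: d1:6  d2:6  d3:7  d4:7  d5:7  d6:4 — peak 7.
Total engineer-days = 37 over 6 days ⇒ peak ≥ ⌈37/6⌉ = 7, so 7 is optimal.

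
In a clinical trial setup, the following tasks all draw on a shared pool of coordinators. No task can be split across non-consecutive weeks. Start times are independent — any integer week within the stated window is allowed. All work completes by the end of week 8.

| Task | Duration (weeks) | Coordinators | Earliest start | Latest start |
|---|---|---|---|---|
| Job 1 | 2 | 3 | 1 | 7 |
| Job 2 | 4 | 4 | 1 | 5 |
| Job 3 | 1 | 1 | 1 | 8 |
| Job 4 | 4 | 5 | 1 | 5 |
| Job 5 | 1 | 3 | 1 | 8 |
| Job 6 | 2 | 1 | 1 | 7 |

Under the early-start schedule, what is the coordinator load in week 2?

At early start, week 2 has: Job 1, Job 2, Job 4, Job 6.
Demand: 3 + 4 + 5 + 1 = 13.

13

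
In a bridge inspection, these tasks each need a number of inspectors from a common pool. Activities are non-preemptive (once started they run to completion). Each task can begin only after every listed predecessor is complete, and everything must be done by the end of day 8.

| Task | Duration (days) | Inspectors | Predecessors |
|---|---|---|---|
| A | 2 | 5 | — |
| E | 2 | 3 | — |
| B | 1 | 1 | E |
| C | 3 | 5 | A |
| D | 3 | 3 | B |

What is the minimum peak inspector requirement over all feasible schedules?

8

Schedule A@1, E@1, B@3, C@3, D@4: d1:8  d2:8  d3:6  d4:8  d5:8  d6:3  d7:0  d8:0 — peak 8.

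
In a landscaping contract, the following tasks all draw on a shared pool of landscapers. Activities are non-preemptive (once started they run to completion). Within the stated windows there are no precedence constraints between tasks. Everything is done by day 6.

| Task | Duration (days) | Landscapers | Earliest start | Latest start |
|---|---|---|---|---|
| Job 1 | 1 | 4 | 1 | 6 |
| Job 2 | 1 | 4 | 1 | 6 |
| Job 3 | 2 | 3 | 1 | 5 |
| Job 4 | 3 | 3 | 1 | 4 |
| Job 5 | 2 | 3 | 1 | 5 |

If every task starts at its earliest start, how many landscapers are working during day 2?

9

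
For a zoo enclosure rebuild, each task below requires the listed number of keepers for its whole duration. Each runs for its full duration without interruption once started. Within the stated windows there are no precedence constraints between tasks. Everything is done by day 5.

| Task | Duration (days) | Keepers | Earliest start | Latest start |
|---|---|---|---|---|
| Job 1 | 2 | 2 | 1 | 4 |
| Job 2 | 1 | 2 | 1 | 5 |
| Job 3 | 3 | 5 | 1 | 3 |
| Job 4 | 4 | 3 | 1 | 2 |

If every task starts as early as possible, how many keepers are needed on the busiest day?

12

Early-start schedule: Job 1@1, Job 2@1, Job 3@1, Job 4@1.
Load per day: day 1: 12, day 2: 10, day 3: 8, day 4: 3, day 5: 0.
Peak is 12.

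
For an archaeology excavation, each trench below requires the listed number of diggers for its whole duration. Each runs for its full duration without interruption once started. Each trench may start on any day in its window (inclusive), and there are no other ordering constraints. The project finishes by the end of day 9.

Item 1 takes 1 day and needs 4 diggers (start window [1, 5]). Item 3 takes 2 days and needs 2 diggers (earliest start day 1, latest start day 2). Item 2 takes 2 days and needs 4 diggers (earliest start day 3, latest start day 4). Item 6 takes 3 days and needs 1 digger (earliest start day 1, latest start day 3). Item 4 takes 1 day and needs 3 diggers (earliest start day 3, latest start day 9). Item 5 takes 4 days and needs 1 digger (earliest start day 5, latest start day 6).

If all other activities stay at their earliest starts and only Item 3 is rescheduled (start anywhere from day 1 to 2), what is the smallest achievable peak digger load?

Item 3@1: d1:7  d2:3  d3:8  d4:4  d5:1  d6:1  d7:1  d8:1  d9:0 → peak 8
Item 3@2: d1:5  d2:3  d3:10  d4:4  d5:1  d6:1  d7:1  d8:1  d9:0 → peak 10
Best is Item 3@1, peak 8.

8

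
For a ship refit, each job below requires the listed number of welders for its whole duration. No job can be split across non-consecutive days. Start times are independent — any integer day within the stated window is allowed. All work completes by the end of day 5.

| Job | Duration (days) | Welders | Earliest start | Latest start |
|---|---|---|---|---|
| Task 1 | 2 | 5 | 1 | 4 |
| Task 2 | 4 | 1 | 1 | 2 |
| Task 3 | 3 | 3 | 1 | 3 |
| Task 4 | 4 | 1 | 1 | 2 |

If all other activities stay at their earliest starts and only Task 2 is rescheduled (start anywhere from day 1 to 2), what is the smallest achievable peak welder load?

10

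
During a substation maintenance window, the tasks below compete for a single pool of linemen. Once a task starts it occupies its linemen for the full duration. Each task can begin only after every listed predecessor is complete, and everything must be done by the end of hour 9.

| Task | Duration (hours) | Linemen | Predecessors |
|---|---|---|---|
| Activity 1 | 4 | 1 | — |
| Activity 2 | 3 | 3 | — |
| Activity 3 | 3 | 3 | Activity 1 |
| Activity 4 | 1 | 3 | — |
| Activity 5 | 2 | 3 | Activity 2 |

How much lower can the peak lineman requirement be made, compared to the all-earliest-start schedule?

3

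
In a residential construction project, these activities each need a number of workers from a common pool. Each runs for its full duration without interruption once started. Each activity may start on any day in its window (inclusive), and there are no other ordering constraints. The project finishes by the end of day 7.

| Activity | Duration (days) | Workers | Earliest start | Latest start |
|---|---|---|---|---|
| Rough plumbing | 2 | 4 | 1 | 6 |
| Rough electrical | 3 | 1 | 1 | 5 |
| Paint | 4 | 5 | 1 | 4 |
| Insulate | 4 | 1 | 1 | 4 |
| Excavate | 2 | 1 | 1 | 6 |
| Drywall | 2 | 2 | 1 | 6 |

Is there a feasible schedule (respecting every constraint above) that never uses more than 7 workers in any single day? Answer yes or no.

yes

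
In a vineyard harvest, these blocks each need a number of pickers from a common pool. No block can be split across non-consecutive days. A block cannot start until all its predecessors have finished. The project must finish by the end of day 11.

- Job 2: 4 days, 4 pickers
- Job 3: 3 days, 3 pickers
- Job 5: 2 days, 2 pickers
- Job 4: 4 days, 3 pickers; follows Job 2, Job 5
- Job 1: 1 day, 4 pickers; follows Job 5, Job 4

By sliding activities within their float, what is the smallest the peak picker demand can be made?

Early-start (Job 2@1, Job 3@1, Job 5@1, Job 4@5, Job 1@9) gives peak 9: d1:9  d2:9  d3:7  d4:4  d5:3  d6:3  d7:3  d8:3  d9:4  d10:0  d11:0.
Shift Job 3→5.
Schedule Job 2@1, Job 3@5, Job 5@1, Job 4@5, Job 1@9: d1:6  d2:6  d3:4  d4:4  d5:6  d6:6  d7:6  d8:3  d9:4  d10:0  d11:0 — peak 6.

6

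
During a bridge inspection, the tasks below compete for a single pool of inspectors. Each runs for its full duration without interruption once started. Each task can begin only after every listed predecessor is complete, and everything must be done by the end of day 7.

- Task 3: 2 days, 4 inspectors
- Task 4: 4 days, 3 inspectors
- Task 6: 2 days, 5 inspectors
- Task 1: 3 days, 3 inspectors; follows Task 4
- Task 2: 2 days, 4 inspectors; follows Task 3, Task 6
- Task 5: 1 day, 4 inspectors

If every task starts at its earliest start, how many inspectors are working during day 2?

12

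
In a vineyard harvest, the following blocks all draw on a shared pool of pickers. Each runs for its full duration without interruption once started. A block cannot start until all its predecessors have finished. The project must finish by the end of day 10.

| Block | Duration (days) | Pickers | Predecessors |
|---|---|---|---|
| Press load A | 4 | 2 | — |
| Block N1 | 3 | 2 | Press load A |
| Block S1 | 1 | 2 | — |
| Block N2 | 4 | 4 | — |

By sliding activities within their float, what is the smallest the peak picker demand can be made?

6

Early-start (Press load A@1, Block N1@5, Block S1@1, Block N2@1) gives peak 8: d1:8  d2:6  d3:6  d4:6  d5:2  d6:2  d7:2  d8:0  d9:0  d10:0.
Shift Block N2→2.
Schedule Press load A@1, Block N1@5, Block S1@1, Block N2@2: d1:4  d2:6  d3:6  d4:6  d5:6  d6:2  d7:2  d8:0  d9:0  d10:0 — peak 6.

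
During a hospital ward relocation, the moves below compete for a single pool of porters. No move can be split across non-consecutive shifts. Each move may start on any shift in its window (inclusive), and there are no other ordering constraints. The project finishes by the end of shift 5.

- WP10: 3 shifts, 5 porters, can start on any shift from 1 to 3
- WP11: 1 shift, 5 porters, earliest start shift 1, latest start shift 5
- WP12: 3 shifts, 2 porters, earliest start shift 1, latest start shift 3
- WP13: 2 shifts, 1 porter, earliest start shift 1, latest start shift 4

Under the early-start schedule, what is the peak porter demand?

Early-start schedule: WP10@1, WP11@1, WP12@1, WP13@1.
Load per shift: shift 1: 13, shift 2: 8, shift 3: 7, shift 4: 0, shift 5: 0.
Peak is 13.

13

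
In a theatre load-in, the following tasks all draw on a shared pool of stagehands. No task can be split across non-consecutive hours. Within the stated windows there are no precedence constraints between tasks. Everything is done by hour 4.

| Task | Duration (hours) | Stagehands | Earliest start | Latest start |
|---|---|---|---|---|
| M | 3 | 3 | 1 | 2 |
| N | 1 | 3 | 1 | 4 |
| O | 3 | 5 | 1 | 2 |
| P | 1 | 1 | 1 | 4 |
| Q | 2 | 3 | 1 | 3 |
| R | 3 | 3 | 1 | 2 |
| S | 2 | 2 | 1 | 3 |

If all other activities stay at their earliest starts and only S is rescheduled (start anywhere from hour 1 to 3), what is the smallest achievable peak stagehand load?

18

S@1: h1:20  h2:16  h3:11  h4:0 → peak 20
S@2: h1:18  h2:16  h3:13  h4:0 → peak 18
S@3: h1:18  h2:14  h3:13  h4:2 → peak 18
Best is S@2, peak 18.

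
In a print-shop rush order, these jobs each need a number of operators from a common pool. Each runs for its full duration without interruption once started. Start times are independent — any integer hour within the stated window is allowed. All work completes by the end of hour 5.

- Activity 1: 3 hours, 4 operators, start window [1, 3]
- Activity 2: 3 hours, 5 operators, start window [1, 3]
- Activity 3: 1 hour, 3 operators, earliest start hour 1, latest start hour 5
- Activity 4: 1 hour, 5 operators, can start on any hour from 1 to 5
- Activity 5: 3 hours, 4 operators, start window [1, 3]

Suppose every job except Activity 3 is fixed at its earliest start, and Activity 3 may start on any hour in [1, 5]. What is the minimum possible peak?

18

Activity 3@1: h1:21  h2:13  h3:13  h4:0  h5:0 → peak 21
Activity 3@2: h1:18  h2:16  h3:13  h4:0  h5:0 → peak 18
Activity 3@3: h1:18  h2:13  h3:16  h4:0  h5:0 → peak 18
Activity 3@4: h1:18  h2:13  h3:13  h4:3  h5:0 → peak 18
Activity 3@5: h1:18  h2:13  h3:13  h4:0  h5:3 → peak 18
Best is Activity 3@2, peak 18.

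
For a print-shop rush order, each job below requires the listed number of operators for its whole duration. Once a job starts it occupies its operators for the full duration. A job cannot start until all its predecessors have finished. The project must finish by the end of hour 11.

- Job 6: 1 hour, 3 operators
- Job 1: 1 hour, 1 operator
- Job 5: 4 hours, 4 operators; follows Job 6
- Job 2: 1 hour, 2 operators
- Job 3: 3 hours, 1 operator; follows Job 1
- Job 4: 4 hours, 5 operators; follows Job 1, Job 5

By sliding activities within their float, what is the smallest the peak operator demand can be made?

5

Early-start (Job 6@1, Job 1@1, Job 5@2, Job 2@1, Job 3@2, Job 4@6) gives peak 6: h1:6  h2:5  h3:5  h4:5  h5:4  h6:5  h7:5  h8:5  h9:5  h10:0  h11:0.
Shift Job 2→6, Job 4→7.
Schedule Job 6@1, Job 1@1, Job 5@2, Job 2@6, Job 3@2, Job 4@7: h1:4  h2:5  h3:5  h4:5  h5:4  h6:2  h7:5  h8:5  h9:5  h10:5  h11:0 — peak 5.
Total operator-hours = 45 over 11 hours ⇒ peak ≥ ⌈45/11⌉ = 5, so 5 is optimal.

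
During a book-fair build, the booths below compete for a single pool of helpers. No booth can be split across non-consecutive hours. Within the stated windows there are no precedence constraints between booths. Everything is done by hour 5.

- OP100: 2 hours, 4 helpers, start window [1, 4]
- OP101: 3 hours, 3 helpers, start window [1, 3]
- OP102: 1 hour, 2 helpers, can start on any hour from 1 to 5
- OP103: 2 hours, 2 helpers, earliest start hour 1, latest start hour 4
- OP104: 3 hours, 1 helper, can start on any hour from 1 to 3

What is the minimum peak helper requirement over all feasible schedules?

Early-start (OP100@1, OP101@1, OP102@1, OP103@1, OP104@1) gives peak 12: h1:12  h2:10  h3:4  h4:0  h5:0.
Shift OP101→3, OP103→2, OP104→3.
Schedule OP100@1, OP101@3, OP102@1, OP103@2, OP104@3: h1:6  h2:6  h3:6  h4:4  h5:4 — peak 6.
Total helper-hours = 26 over 5 hours ⇒ peak ≥ ⌈26/5⌉ = 6, so 6 is optimal.

6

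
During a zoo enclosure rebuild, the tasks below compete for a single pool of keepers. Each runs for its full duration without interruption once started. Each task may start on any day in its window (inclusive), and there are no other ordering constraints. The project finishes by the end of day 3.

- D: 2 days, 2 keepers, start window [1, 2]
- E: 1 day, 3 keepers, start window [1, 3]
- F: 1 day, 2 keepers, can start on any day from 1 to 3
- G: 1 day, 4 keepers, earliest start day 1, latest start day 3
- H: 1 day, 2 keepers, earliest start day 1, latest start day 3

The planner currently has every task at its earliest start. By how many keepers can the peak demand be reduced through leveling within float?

Early-start peak: d1:13  d2:2  d3:0 ⇒ 13.
Leveled (D@1, E@1, F@2, G@3, H@2): d1:5  d2:6  d3:4 ⇒ 6.
Reduction 13 − 6 = 7.

7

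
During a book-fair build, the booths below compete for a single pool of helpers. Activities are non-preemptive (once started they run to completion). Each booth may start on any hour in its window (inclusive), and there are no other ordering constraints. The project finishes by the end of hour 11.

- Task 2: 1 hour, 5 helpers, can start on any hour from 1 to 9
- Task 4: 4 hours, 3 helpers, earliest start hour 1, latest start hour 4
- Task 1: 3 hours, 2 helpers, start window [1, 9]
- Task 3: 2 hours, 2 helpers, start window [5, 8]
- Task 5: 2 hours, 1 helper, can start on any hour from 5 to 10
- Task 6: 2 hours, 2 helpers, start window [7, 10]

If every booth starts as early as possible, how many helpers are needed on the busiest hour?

10

Early-start schedule: Task 2@1, Task 4@1, Task 1@1, Task 3@5, Task 5@5, Task 6@7.
Load per hour: hour 1: 10, hour 2: 5, hour 3: 5, hour 4: 3, hour 5: 3, hour 6: 3, hour 7: 2, hour 8: 2, hour 9: 0, hour 10: 0, hour 11: 0.
Peak is 10.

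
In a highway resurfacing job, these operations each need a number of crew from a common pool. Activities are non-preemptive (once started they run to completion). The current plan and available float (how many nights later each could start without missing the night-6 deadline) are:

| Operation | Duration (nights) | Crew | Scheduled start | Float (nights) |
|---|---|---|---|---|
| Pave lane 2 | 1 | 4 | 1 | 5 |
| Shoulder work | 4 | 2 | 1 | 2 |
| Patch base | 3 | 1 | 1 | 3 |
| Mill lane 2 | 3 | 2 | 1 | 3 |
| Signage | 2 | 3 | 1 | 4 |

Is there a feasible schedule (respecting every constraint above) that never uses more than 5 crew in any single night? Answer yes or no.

yes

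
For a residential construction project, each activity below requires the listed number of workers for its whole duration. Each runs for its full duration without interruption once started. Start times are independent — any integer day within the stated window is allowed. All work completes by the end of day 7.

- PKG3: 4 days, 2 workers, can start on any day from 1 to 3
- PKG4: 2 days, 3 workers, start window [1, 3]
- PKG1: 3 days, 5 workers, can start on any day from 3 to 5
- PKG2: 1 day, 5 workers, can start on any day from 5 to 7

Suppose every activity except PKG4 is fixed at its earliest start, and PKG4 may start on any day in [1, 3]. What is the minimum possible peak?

10

PKG4@1: d1:5  d2:5  d3:7  d4:7  d5:10  d6:0  d7:0 → peak 10
PKG4@2: d1:2  d2:5  d3:10  d4:7  d5:10  d6:0  d7:0 → peak 10
PKG4@3: d1:2  d2:2  d3:10  d4:10  d5:10  d6:0  d7:0 → peak 10
Best is PKG4@1, peak 10.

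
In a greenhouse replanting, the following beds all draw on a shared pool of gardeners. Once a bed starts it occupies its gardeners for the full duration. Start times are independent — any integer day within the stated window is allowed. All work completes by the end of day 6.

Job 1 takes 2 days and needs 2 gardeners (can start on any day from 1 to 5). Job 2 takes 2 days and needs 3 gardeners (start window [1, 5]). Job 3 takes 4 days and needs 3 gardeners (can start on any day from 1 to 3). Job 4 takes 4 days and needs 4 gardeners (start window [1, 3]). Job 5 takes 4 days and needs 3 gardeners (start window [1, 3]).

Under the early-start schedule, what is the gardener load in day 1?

15

At early start, day 1 has: Job 1, Job 2, Job 3, Job 4, Job 5.
Demand: 2 + 3 + 3 + 4 + 3 = 15.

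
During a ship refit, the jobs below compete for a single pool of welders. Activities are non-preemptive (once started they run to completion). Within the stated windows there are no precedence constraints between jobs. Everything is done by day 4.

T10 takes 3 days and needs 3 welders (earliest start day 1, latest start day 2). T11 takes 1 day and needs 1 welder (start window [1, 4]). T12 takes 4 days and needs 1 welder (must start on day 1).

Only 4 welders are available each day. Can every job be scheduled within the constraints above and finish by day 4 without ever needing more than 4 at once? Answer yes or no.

Schedule T10@1, T11@4, T12@1: d1:4  d2:4  d3:4  d4:2 — peak 4 ≤ 4.

yes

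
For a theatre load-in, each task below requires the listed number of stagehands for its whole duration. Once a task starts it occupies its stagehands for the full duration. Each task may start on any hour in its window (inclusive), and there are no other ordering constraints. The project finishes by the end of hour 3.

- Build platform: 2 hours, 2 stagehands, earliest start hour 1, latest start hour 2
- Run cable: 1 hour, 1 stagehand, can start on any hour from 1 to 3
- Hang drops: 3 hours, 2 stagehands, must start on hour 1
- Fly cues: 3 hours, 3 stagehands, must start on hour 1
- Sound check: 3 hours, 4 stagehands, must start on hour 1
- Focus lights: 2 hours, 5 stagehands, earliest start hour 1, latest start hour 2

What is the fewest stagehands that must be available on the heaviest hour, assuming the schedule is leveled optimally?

16

Early-start (Build platform@1, Run cable@1, Hang drops@1, Fly cues@1, Sound check@1, Focus lights@1) gives peak 17: h1:17  h2:16  h3:9.
Shift Focus lights→2.
Schedule Build platform@1, Run cable@1, Hang drops@1, Fly cues@1, Sound check@1, Focus lights@2: h1:12  h2:16  h3:14 — peak 16.
No arrangement of the 12 feasible schedules does better.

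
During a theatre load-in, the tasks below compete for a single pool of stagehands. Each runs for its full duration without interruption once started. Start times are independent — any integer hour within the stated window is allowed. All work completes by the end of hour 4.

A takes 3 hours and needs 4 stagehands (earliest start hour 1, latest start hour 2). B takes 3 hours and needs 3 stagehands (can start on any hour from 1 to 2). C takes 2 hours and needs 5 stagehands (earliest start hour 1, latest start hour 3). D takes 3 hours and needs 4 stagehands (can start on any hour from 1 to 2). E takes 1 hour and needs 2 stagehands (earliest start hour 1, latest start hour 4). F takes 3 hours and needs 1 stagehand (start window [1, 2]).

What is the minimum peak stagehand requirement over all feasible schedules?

17

Early-start (A@1, B@1, C@1, D@1, E@1, F@1) gives peak 19: h1:19  h2:17  h3:12  h4:0.
Shift E→3.
Schedule A@1, B@1, C@1, D@1, E@3, F@1: h1:17  h2:17  h3:14  h4:0 — peak 17.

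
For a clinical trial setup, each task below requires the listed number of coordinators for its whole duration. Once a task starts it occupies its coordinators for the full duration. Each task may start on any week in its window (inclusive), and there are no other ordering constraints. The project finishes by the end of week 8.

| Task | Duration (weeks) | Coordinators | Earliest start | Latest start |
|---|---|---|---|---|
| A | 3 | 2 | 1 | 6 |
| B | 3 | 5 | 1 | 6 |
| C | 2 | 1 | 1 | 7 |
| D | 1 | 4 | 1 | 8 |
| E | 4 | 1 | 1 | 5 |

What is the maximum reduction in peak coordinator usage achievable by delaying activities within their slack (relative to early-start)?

8

Early-start peak: w1:13  w2:9  w3:8  w4:1  w5:0  w6:0  w7:0  w8:0 ⇒ 13.
Leveled (A@1, B@5, C@1, D@4, E@1): w1:4  w2:4  w3:3  w4:5  w5:5  w6:5  w7:5  w8:0 ⇒ 5.
Reduction 13 − 5 = 8.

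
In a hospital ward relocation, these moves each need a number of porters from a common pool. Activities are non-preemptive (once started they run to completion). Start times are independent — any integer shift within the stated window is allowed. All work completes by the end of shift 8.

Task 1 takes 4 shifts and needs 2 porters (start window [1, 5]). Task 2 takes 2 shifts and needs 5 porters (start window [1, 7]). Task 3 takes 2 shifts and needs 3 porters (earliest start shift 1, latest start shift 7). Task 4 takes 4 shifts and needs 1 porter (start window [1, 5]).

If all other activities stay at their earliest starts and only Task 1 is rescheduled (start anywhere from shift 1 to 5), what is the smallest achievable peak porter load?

9

Task 1@1: s1:11  s2:11  s3:3  s4:3  s5:0  s6:0  s7:0  s8:0 → peak 11
Task 1@2: s1:9  s2:11  s3:3  s4:3  s5:2  s6:0  s7:0  s8:0 → peak 11
Task 1@3: s1:9  s2:9  s3:3  s4:3  s5:2  s6:2  s7:0  s8:0 → peak 9
Task 1@4: s1:9  s2:9  s3:1  s4:3  s5:2  s6:2  s7:2  s8:0 → peak 9
Task 1@5: s1:9  s2:9  s3:1  s4:1  s5:2  s6:2  s7:2  s8:2 → peak 9
Best is Task 1@3, peak 9.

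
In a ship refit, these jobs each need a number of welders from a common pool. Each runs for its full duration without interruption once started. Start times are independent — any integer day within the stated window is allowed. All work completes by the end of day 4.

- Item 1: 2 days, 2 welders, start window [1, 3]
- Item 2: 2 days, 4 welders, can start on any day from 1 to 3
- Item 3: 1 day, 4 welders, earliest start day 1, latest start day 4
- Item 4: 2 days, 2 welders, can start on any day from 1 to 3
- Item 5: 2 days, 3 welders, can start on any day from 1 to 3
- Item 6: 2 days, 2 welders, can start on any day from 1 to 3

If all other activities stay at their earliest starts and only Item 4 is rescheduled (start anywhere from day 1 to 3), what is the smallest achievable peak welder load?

Item 4@1: d1:17  d2:13  d3:0  d4:0 → peak 17
Item 4@2: d1:15  d2:13  d3:2  d4:0 → peak 15
Item 4@3: d1:15  d2:11  d3:2  d4:2 → peak 15
Best is Item 4@2, peak 15.

15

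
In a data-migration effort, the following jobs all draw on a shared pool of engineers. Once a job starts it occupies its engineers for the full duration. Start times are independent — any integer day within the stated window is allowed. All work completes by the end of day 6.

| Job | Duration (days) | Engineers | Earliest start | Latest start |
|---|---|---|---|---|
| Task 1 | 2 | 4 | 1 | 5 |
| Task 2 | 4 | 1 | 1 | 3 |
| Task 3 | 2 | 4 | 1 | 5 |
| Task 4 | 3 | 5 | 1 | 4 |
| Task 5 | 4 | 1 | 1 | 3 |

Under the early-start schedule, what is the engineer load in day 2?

At early start, day 2 has: Task 1, Task 2, Task 3, Task 4, Task 5.
Demand: 4 + 1 + 4 + 5 + 1 = 15.

15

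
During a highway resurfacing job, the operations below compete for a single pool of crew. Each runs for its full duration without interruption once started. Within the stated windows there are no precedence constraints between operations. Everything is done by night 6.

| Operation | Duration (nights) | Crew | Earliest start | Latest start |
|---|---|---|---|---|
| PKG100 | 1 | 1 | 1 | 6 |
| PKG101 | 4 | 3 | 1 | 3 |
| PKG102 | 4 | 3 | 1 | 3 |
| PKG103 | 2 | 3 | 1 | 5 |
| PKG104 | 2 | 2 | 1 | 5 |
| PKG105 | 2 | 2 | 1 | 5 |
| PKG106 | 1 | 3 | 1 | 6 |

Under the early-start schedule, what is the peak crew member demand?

17

Early-start schedule: PKG100@1, PKG101@1, PKG102@1, PKG103@1, PKG104@1, PKG105@1, PKG106@1.
Load per night: night 1: 17, night 2: 13, night 3: 6, night 4: 6, night 5: 0, night 6: 0.
Peak is 17.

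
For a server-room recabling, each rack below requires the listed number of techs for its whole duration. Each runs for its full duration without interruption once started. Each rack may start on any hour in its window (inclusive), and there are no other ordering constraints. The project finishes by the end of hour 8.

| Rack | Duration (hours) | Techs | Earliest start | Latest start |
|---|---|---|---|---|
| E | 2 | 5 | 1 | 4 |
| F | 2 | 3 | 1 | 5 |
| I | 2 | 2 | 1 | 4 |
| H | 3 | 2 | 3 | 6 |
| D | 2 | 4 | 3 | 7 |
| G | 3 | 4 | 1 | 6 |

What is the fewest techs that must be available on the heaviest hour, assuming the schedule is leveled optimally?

7

Early-start (E@1, F@1, I@1, H@3, D@3, G@1) gives peak 14: h1:14  h2:14  h3:10  h4:6  h5:2  h6:0  h7:0  h8:0.
Shift F→3, H→5, G→5.
Schedule E@1, F@3, I@1, H@5, D@3, G@5: h1:7  h2:7  h3:7  h4:7  h5:6  h6:6  h7:6  h8:0 — peak 7.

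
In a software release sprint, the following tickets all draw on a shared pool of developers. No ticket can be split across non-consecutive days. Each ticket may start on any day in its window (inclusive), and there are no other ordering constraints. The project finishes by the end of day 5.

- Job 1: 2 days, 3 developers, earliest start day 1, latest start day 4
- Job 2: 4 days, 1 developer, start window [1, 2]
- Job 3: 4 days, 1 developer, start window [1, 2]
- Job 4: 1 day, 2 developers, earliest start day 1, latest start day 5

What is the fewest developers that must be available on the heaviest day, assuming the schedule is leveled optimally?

5

Early-start (Job 1@1, Job 2@1, Job 3@1, Job 4@1) gives peak 7: d1:7  d2:5  d3:2  d4:2  d5:0.
Shift Job 4→3.
Schedule Job 1@1, Job 2@1, Job 3@1, Job 4@3: d1:5  d2:5  d3:4  d4:2  d5:0 — peak 5.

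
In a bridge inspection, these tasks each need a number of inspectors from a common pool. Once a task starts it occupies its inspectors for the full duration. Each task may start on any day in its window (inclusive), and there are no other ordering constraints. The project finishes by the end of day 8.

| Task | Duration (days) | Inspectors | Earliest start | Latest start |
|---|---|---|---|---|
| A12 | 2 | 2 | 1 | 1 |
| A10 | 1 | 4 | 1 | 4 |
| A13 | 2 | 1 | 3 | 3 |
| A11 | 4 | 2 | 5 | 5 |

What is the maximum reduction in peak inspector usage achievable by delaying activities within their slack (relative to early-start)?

Early-start peak: d1:6  d2:2  d3:1  d4:1  d5:2  d6:2  d7:2  d8:2 ⇒ 6.
Leveled (A12@1, A10@3, A13@3, A11@5): d1:2  d2:2  d3:5  d4:1  d5:2  d6:2  d7:2  d8:2 ⇒ 5.
Reduction 6 − 5 = 1.

1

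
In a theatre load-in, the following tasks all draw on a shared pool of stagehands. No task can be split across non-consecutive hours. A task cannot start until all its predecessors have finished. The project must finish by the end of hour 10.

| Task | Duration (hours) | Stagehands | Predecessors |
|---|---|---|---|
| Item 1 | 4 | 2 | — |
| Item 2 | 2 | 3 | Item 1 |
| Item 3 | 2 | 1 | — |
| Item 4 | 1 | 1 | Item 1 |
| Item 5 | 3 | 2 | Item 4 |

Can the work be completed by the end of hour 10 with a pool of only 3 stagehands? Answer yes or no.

yes

Schedule Item 1@1, Item 2@5, Item 3@1, Item 4@7, Item 5@8: h1:3  h2:3  h3:2  h4:2  h5:3  h6:3  h7:1  h8:2  h9:2  h10:2 — peak 3 ≤ 3.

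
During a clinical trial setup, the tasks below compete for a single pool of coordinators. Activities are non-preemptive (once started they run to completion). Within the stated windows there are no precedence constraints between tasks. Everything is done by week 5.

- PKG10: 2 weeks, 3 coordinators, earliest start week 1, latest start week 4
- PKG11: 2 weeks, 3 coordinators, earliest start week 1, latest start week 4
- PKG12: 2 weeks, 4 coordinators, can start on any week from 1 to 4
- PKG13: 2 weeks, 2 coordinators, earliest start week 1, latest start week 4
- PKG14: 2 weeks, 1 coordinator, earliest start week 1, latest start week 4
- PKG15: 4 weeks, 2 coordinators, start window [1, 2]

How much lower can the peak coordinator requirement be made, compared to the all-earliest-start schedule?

6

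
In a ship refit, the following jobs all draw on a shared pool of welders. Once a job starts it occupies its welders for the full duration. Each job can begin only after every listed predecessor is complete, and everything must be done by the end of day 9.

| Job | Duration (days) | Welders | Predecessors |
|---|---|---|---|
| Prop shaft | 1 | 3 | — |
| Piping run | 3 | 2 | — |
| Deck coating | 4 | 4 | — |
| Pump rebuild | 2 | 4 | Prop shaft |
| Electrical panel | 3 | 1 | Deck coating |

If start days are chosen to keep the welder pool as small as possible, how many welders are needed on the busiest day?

Early-start (Prop shaft@1, Piping run@1, Deck coating@1, Pump rebuild@2, Electrical panel@5) gives peak 10: d1:9  d2:10  d3:10  d4:4  d5:1  d6:1  d7:1  d8:0  d9:0.
Shift Prop shaft→5, Piping run→5, Pump rebuild→8, Electrical panel→6.
Schedule Prop shaft@5, Piping run@5, Deck coating@1, Pump rebuild@8, Electrical panel@6: d1:4  d2:4  d3:4  d4:4  d5:5  d6:3  d7:3  d8:5  d9:4 — peak 5.

5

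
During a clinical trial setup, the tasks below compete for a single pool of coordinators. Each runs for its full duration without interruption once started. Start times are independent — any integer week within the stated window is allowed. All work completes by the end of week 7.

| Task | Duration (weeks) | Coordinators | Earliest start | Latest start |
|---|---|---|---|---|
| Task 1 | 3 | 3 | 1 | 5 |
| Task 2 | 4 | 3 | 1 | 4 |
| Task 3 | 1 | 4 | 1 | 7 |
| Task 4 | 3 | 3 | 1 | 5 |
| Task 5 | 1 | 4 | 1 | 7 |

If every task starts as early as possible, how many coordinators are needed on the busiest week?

17

Early-start schedule: Task 1@1, Task 2@1, Task 3@1, Task 4@1, Task 5@1.
Load per week: week 1: 17, week 2: 9, week 3: 9, week 4: 3, week 5: 0, week 6: 0, week 7: 0.
Peak is 17.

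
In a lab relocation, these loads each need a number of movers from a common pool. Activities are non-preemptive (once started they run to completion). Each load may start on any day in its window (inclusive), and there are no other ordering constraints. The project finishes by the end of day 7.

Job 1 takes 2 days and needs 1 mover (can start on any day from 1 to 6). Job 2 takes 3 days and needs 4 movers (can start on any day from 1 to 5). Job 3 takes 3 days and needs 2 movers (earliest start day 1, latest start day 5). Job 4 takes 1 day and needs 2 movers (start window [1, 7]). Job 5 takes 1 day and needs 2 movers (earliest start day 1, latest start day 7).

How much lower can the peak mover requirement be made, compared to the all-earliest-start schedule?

7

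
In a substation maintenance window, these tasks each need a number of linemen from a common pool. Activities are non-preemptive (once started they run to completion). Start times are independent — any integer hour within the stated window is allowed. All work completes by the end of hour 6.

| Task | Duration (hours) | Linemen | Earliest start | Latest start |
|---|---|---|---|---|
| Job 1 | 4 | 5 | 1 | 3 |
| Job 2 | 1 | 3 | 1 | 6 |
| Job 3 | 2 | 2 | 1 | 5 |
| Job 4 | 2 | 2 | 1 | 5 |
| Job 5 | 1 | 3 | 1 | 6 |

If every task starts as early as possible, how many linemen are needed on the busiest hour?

15

Early-start schedule: Job 1@1, Job 2@1, Job 3@1, Job 4@1, Job 5@1.
Load per hour: hour 1: 15, hour 2: 9, hour 3: 5, hour 4: 5, hour 5: 0, hour 6: 0.
Peak is 15.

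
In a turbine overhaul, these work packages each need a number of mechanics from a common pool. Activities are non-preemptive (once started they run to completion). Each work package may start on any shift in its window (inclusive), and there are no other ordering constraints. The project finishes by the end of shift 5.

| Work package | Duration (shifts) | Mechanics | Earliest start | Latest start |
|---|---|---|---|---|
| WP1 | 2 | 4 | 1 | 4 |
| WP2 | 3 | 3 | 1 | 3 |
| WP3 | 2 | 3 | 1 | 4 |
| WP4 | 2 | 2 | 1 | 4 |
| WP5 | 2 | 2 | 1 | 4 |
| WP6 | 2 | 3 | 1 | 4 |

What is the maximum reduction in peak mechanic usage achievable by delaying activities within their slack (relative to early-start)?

8

Early-start peak: s1:17  s2:17  s3:3  s4:0  s5:0 ⇒ 17.
Leveled (WP1@1, WP2@1, WP3@3, WP4@1, WP5@3, WP6@4): s1:9  s2:9  s3:8  s4:8  s5:3 ⇒ 9.
Reduction 17 − 9 = 8.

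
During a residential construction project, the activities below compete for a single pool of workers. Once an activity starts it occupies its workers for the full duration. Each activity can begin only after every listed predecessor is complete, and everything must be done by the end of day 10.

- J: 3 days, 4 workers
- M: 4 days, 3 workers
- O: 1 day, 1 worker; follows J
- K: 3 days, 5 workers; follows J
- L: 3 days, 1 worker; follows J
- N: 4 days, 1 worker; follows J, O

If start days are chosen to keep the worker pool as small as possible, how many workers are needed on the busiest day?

6

Early-start (J@1, M@1, O@4, K@4, L@4, N@5) gives peak 10: d1:7  d2:7  d3:7  d4:10  d5:7  d6:7  d7:1  d8:1  d9:0  d10:0.
Shift M→4, K→8.
Schedule J@1, M@4, O@4, K@8, L@4, N@5: d1:4  d2:4  d3:4  d4:5  d5:5  d6:5  d7:4  d8:6  d9:5  d10:5 — peak 6.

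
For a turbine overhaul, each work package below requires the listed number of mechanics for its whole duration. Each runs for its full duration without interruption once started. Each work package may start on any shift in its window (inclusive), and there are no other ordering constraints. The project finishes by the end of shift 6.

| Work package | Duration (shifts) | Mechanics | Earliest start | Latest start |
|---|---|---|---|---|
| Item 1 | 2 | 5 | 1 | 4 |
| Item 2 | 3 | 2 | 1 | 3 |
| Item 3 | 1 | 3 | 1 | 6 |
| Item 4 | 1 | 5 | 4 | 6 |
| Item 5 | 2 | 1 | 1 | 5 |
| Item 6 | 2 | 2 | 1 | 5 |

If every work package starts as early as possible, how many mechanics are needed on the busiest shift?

Early-start schedule: Item 1@1, Item 2@1, Item 3@1, Item 4@4, Item 5@1, Item 6@1.
Load per shift: shift 1: 13, shift 2: 10, shift 3: 2, shift 4: 5, shift 5: 0, shift 6: 0.
Peak is 13.

13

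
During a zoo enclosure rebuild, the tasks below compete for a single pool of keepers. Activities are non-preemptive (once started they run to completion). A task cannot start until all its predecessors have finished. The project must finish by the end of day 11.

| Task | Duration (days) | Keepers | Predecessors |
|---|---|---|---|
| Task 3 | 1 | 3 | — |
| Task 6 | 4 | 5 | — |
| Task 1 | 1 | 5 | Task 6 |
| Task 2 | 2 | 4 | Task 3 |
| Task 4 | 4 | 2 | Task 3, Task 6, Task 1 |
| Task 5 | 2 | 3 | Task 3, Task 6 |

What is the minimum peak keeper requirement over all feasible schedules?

Early-start (Task 3@1, Task 6@1, Task 1@5, Task 2@2, Task 4@6, Task 5@5) gives peak 9: d1:8  d2:9  d3:9  d4:5  d5:8  d6:5  d7:2  d8:2  d9:2  d10:0  d11:0.
Shift Task 6→2, Task 1→6, Task 2→7, Task 4→7, Task 5→9.
Schedule Task 3@1, Task 6@2, Task 1@6, Task 2@7, Task 4@7, Task 5@9: d1:3  d2:5  d3:5  d4:5  d5:5  d6:5  d7:6  d8:6  d9:5  d10:5  d11:0 — peak 6.

6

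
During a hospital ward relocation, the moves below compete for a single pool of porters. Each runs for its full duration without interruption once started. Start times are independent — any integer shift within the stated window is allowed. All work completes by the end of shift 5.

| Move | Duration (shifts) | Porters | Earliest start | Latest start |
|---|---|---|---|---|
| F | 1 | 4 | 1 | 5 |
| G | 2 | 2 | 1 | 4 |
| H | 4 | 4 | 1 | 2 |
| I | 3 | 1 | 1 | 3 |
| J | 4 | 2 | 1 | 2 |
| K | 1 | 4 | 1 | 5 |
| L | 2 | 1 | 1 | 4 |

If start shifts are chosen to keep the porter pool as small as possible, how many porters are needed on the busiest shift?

Early-start (F@1, G@1, H@1, I@1, J@1, K@1, L@1) gives peak 18: s1:18  s2:10  s3:7  s4:6  s5:0.
Shift H→2, K→5, L→3.
Schedule F@1, G@1, H@2, I@1, J@1, K@5, L@3: s1:9  s2:9  s3:8  s4:7  s5:8 — peak 9.
Total porter-shifts = 41 over 5 shifts ⇒ peak ≥ ⌈41/5⌉ = 9, so 9 is optimal.

9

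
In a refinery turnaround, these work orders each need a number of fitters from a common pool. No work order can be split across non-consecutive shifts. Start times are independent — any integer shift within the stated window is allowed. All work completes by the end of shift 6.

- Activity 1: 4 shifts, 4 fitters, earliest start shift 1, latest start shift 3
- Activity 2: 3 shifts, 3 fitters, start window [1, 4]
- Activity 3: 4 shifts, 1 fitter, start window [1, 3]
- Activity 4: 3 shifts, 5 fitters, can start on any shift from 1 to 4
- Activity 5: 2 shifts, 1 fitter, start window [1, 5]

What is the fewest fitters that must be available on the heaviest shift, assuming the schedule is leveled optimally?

10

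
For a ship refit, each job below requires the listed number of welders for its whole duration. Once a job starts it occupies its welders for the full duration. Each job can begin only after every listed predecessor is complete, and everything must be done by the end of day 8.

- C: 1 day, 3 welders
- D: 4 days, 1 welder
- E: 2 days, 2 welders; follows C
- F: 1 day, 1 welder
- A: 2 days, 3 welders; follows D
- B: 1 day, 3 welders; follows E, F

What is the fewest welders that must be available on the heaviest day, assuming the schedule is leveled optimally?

Early-start (C@1, D@1, E@2, F@1, A@5, B@4) gives peak 5: d1:5  d2:3  d3:3  d4:4  d5:3  d6:3  d7:0  d8:0.
Shift D→2, F→4, A→6, B→8.
Schedule C@1, D@2, E@2, F@4, A@6, B@8: d1:3  d2:3  d3:3  d4:2  d5:1  d6:3  d7:3  d8:3 — peak 3.
Total welder-days = 21 over 8 days ⇒ peak ≥ ⌈21/8⌉ = 3, so 3 is optimal.

3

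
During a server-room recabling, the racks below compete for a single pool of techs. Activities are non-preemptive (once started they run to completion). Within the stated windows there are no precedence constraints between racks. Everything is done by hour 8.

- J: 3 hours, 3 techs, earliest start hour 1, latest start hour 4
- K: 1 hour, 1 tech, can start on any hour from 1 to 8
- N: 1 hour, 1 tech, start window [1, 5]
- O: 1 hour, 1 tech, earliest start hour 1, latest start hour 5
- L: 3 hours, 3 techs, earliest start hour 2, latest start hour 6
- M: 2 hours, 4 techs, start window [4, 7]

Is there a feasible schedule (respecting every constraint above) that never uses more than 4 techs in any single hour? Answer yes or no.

Schedule J@1, K@1, N@2, O@3, L@4, M@7: h1:4  h2:4  h3:4  h4:3  h5:3  h6:3  h7:4  h8:4 — peak 4 ≤ 4.

yes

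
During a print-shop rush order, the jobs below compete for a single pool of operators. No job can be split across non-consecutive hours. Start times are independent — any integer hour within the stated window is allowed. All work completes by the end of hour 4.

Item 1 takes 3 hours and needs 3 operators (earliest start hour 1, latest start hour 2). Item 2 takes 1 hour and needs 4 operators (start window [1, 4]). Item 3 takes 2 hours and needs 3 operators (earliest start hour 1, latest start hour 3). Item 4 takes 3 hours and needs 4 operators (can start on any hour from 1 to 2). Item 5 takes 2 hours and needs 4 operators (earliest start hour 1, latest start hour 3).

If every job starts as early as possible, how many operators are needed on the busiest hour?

Early-start schedule: Item 1@1, Item 2@1, Item 3@1, Item 4@1, Item 5@1.
Load per hour: hour 1: 18, hour 2: 14, hour 3: 7, hour 4: 0.
Peak is 18.

18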